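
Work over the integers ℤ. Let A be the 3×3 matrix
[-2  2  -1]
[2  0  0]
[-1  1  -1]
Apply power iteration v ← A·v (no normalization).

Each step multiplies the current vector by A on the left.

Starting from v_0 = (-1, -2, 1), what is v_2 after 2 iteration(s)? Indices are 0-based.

v_0 = (-1, -2, 1).
v_1 = A·v_0 = (-3, -2, -2).
v_2 = A·v_1 = (4, -6, 3).

v_2 = (4, -6, 3)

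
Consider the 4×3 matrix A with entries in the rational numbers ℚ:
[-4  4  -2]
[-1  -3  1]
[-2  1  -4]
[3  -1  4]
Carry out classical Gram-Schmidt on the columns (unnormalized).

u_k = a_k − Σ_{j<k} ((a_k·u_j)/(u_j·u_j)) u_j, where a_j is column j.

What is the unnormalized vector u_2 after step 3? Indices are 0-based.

u_2 = (152/81, 23/18, -181/81, 233/162)

Step 1: u_0 = a_0 = (-4, -1, -2, 3).
Step 2: u_1 = a_1 − (-3/5)·u_0 = (8/5, -18/5, -1/5, 4/5).
Step 3: u_2 = a_2 − (9/10)·u_0 − (-14/81)·u_1 = (152/81, 23/18, -181/81, 233/162).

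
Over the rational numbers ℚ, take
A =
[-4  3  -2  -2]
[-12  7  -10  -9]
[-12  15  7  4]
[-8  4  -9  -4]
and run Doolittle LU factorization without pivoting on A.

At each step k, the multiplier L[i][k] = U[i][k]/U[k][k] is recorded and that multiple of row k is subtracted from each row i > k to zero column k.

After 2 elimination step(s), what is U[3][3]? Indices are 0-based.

k=0: U[0][0]=-4
  eliminate (1,0): mult=3, new row 1: (0, -2, -4, -3); set L[1][0]=3
  eliminate (2,0): mult=3, new row 2: (0, 6, 13, 10); set L[2][0]=3
  eliminate (3,0): mult=2, new row 3: (0, -2, -5, 0); set L[3][0]=2
k=1: U[1][1]=-2
  eliminate (2,1): mult=-3, new row 2: (0, 0, 1, 1); set L[2][1]=-3
  eliminate (3,1): mult=1, new row 3: (0, 0, -1, 3); set L[3][1]=1

U[3][3] = 3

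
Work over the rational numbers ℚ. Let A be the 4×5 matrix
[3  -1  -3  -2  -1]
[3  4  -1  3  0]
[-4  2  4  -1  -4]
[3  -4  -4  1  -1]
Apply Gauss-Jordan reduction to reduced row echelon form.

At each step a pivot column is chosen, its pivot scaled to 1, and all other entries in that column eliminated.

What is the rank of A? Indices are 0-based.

pivot(0,0)=3: scale R0 → (1, -1/3, -1, -2/3, -1/3)
  clear (1,0): R1 −= (3)R0 → (0, 5, 2, 5, 1)
  clear (2,0): R2 −= (-4)R0 → (0, 2/3, 0, -11/3, -16/3)
  clear (3,0): R3 −= (3)R0 → (0, -3, -1, 3, 0)
pivot(1,1)=5: scale R1 → (0, 1, 2/5, 1, 1/5)
  clear (0,1): R0 −= (-1/3)R1 → (1, 0, -13/15, -1/3, -4/15)
  clear (2,1): R2 −= (2/3)R1 → (0, 0, -4/15, -13/3, -82/15)
  clear (3,1): R3 −= (-3)R1 → (0, 0, 1/5, 6, 3/5)
pivot(2,2)=-4/15: scale R2 → (0, 0, 1, 65/4, 41/2)
  clear (0,2): R0 −= (-13/15)R2 → (1, 0, 0, 55/4, 35/2)
  clear (1,2): R1 −= (2/5)R2 → (0, 1, 0, -11/2, -8)
  clear (3,2): R3 −= (1/5)R2 → (0, 0, 0, 11/4, -7/2)
pivot(3,3)=11/4: scale R3 → (0, 0, 0, 1, -14/11)
  clear (0,3): R0 −= (55/4)R3 → (1, 0, 0, 0, 35)
  clear (1,3): R1 −= (-11/2)R3 → (0, 1, 0, 0, -15)
  clear (2,3): R2 −= (65/4)R3 → (0, 0, 1, 0, 453/11)

rank = 4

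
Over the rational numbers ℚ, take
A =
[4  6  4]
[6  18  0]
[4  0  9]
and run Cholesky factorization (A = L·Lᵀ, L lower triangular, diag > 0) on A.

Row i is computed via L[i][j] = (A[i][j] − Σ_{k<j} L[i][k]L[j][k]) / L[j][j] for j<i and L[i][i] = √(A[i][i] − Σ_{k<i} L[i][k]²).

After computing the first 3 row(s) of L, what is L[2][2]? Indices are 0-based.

L[2][2] = 1

Step 1: L[0][0] = √(4) = 2.
  L[1][0] = (6) / L[0][0] = 3.
Step 2: L[1][1] = √(9) = 3.
  L[2][0] = (4) / L[0][0] = 2.
  L[2][1] = (-6) / L[1][1] = -2.
Step 3: L[2][2] = √(1) = 1.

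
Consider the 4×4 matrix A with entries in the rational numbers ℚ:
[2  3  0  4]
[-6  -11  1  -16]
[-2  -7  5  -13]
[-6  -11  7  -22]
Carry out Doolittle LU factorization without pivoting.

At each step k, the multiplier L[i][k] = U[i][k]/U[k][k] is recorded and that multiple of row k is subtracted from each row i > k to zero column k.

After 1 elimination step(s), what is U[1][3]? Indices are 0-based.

U[1][3] = -4

k=0: U[0][0]=2
  eliminate (1,0): mult=-3, new row 1: (0, -2, 1, -4); set L[1][0]=-3
  eliminate (2,0): mult=-1, new row 2: (0, -4, 5, -9); set L[2][0]=-1
  eliminate (3,0): mult=-3, new row 3: (0, -2, 7, -10); set L[3][0]=-3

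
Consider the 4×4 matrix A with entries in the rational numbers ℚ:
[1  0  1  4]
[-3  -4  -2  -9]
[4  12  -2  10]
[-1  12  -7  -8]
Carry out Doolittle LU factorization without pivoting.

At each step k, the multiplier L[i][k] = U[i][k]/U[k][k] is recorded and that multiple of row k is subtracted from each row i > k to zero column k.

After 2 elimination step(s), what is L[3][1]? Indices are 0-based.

L[3][1] = -3

[col 0] pivot 1
  R1 -= -3*R0 → (0, -4, 1, 3)  (L[1][0] := -3)
  R2 -= 4*R0 → (0, 12, -6, -6)  (L[2][0] := 4)
  R3 -= -1*R0 → (0, 12, -6, -4)  (L[3][0] := -1)
[col 1] pivot -4
  R2 -= -3*R1 → (0, 0, -3, 3)  (L[2][1] := -3)
  R3 -= -3*R1 → (0, 0, -3, 5)  (L[3][1] := -3)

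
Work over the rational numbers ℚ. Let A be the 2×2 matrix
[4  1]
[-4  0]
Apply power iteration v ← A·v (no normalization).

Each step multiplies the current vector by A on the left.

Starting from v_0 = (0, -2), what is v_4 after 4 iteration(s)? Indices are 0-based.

v_0 = (0, -2).
v_1 = A·v_0 = (-2, 0).
v_2 = A·v_1 = (-8, 8).
v_3 = A·v_2 = (-24, 32).
v_4 = A·v_3 = (-64, 96).

v_4 = (-64, 96)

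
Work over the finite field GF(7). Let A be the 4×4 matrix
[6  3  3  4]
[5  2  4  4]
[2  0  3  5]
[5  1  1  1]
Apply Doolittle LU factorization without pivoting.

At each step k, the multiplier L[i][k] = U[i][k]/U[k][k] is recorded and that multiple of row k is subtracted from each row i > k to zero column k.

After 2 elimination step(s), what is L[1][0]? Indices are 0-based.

[col 0] pivot 6
  R1 -= 2*R0 → (0, 3, 5, 3)  (L[1][0] := 2)
  R2 -= 5*R0 → (0, 6, 2, 6)  (L[2][0] := 5)
  R3 -= 2*R0 → (0, 2, 2, 0)  (L[3][0] := 2)
[col 1] pivot 3
  R2 -= 2*R1 → (0, 0, 6, 0)  (L[2][1] := 2)
  R3 -= 3*R1 → (0, 0, 1, 5)  (L[3][1] := 3)

L[1][0] = 2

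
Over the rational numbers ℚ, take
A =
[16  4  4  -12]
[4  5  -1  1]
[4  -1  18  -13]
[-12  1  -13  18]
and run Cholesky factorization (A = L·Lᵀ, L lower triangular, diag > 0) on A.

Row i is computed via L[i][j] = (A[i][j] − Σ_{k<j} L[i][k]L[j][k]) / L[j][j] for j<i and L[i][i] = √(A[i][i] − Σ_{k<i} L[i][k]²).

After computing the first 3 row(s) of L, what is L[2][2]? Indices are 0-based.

L[2][2] = 4

Step 1: L[0][0] = √(16) = 4.
  L[1][0] = (4) / L[0][0] = 1.
Step 2: L[1][1] = √(4) = 2.
  L[2][0] = (4) / L[0][0] = 1.
  L[2][1] = (-2) / L[1][1] = -1.
Step 3: L[2][2] = √(16) = 4.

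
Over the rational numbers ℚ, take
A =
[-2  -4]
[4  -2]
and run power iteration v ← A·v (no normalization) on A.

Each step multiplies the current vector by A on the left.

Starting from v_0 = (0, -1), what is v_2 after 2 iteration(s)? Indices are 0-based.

v_2 = (-16, 12)

v_0 = (0, -1).
v_1 = A·v_0 = (4, 2).
v_2 = A·v_1 = (-16, 12).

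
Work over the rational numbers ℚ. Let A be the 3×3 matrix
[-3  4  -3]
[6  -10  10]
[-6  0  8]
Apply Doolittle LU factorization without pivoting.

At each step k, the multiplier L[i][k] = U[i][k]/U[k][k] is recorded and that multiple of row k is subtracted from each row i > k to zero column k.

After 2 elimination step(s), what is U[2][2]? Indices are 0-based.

U[2][2] = -2

[col 0] pivot -3
  R1 -= -2*R0 → (0, -2, 4)  (L[1][0] := -2)
  R2 -= 2*R0 → (0, -8, 14)  (L[2][0] := 2)
[col 1] pivot -2
  R2 -= 4*R1 → (0, 0, -2)  (L[2][1] := 4)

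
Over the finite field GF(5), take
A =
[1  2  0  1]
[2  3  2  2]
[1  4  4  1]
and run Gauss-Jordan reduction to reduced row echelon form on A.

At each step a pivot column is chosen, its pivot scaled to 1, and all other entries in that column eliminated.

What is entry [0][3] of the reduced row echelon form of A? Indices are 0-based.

step 1: normalize row 0 (÷1) = (1, 2, 0, 1)
  row 1: subtract 2×row0 = (0, 4, 2, 0)
  row 2: subtract 1×row0 = (0, 2, 4, 0)
step 2: normalize row 1 (÷4) = (0, 1, 3, 0)
  row 0: subtract 2×row1 = (1, 0, 4, 1)
  row 2: subtract 2×row1 = (0, 0, 3, 0)
step 3: normalize row 2 (÷3) = (0, 0, 1, 0)
  row 0: subtract 4×row2 = (1, 0, 0, 1)
  row 1: subtract 3×row2 = (0, 1, 0, 0)

M[0][3] = 1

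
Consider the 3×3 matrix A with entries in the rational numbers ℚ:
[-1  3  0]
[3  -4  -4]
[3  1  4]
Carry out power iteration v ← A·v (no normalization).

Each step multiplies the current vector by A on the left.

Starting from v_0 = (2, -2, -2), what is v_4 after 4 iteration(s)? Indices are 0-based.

v_0 = (2, -2, -2).
v_1 = A·v_0 = (-8, 22, -4).
v_2 = A·v_1 = (74, -96, -18).
v_3 = A·v_2 = (-362, 678, 54).
v_4 = A·v_3 = (2396, -4014, -192).

v_4 = (2396, -4014, -192)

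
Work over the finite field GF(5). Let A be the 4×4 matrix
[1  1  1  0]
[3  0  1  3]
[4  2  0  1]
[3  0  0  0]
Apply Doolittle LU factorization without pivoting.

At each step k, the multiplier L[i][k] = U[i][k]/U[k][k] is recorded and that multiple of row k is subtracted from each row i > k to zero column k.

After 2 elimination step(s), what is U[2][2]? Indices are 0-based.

k=0: U[0][0]=1
  eliminate (1,0): mult=3, new row 1: (0, 2, 3, 3); set L[1][0]=3
  eliminate (2,0): mult=4, new row 2: (0, 3, 1, 1); set L[2][0]=4
  eliminate (3,0): mult=3, new row 3: (0, 2, 2, 0); set L[3][0]=3
k=1: U[1][1]=2
  eliminate (2,1): mult=4, new row 2: (0, 0, 4, 4); set L[2][1]=4
  eliminate (3,1): mult=1, new row 3: (0, 0, 4, 2); set L[3][1]=1

U[2][2] = 4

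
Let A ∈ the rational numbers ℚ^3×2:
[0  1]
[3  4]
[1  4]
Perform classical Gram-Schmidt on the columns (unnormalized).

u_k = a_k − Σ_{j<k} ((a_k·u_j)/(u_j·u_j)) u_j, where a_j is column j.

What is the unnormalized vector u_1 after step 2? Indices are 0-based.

Step 1: u_0 = a_0 = (0, 3, 1).
Step 2: u_1 = a_1 − (8/5)·u_0 = (1, -4/5, 12/5).

u_1 = (1, -4/5, 12/5)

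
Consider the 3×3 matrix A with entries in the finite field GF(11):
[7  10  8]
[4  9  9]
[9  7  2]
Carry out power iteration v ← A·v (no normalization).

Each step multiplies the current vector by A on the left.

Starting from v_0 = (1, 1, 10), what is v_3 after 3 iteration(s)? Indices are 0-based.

v_0 = (1, 1, 10).
v_1 = A·v_0 = (9, 4, 3).
v_2 = A·v_1 = (6, 0, 5).
v_3 = A·v_2 = (5, 3, 9).

v_3 = (5, 3, 9)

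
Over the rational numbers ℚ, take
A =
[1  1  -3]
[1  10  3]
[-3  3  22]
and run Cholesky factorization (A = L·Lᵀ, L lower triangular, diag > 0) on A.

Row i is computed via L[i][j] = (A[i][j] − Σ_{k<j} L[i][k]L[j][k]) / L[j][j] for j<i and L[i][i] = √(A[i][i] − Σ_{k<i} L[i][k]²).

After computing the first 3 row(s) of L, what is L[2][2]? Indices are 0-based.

L[2][2] = 3

Step 1: L[0][0] = √(1) = 1.
  L[1][0] = (1) / L[0][0] = 1.
Step 2: L[1][1] = √(9) = 3.
  L[2][0] = (-3) / L[0][0] = -3.
  L[2][1] = (6) / L[1][1] = 2.
Step 3: L[2][2] = √(9) = 3.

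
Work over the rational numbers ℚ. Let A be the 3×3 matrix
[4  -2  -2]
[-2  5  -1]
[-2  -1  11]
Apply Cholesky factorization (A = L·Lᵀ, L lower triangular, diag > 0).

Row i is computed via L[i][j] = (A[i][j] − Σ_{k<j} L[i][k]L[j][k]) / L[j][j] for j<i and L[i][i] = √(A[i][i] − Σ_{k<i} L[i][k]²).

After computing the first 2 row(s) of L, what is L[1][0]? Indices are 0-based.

L[1][0] = -1

Step 1: L[0][0] = √(4) = 2.
  L[1][0] = (-2) / L[0][0] = -1.
Step 2: L[1][1] = √(4) = 2.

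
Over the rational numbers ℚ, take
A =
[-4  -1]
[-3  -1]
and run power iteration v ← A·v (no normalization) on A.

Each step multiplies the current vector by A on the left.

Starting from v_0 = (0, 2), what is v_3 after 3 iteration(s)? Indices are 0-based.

v_0 = (0, 2).
v_1 = A·v_0 = (-2, -2).
v_2 = A·v_1 = (10, 8).
v_3 = A·v_2 = (-48, -38).

v_3 = (-48, -38)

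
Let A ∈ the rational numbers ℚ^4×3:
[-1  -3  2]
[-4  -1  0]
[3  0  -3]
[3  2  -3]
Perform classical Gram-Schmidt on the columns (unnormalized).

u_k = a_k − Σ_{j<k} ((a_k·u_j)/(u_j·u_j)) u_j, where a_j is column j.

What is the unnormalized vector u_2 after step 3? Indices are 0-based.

Step 1: u_0 = a_0 = (-1, -4, 3, 3).
Step 2: u_1 = a_1 − (13/35)·u_0 = (-92/35, 17/35, -39/35, 31/35).
Step 3: u_2 = a_2 − (-4/7)·u_0 − (-160/321)·u_1 = (38/321, -656/321, -197/107, -271/321).

u_2 = (38/321, -656/321, -197/107, -271/321)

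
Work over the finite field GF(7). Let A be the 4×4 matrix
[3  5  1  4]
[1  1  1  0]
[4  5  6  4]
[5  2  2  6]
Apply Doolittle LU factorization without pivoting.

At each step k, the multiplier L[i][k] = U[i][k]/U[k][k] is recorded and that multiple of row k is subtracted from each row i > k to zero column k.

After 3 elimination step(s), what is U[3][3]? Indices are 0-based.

U[3][3] = 2

k=0: U[0][0]=3
  eliminate (1,0): mult=5, new row 1: (0, 4, 3, 1); set L[1][0]=5
  eliminate (2,0): mult=6, new row 2: (0, 3, 0, 1); set L[2][0]=6
  eliminate (3,0): mult=4, new row 3: (0, 3, 5, 4); set L[3][0]=4
k=1: U[1][1]=4
  eliminate (2,1): mult=6, new row 2: (0, 0, 3, 2); set L[2][1]=6
  eliminate (3,1): mult=6, new row 3: (0, 0, 1, 5); set L[3][1]=6
k=2: U[2][2]=3
  eliminate (3,2): mult=5, new row 3: (0, 0, 0, 2); set L[3][2]=5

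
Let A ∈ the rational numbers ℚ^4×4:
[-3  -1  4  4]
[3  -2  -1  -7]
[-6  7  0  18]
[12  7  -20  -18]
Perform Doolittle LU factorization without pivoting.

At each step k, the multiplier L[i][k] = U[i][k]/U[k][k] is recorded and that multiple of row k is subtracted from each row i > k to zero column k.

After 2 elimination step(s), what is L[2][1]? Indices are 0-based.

k=0: U[0][0]=-3
  eliminate (1,0): mult=-1, new row 1: (0, -3, 3, -3); set L[1][0]=-1
  eliminate (2,0): mult=2, new row 2: (0, 9, -8, 10); set L[2][0]=2
  eliminate (3,0): mult=-4, new row 3: (0, 3, -4, -2); set L[3][0]=-4
k=1: U[1][1]=-3
  eliminate (2,1): mult=-3, new row 2: (0, 0, 1, 1); set L[2][1]=-3
  eliminate (3,1): mult=-1, new row 3: (0, 0, -1, -5); set L[3][1]=-1

L[2][1] = -3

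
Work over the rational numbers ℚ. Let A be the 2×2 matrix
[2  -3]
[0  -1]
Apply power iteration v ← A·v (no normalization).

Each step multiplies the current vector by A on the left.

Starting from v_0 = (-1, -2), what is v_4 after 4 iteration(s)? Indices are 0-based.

v_0 = (-1, -2).
v_1 = A·v_0 = (4, 2).
v_2 = A·v_1 = (2, -2).
v_3 = A·v_2 = (10, 2).
v_4 = A·v_3 = (14, -2).

v_4 = (14, -2)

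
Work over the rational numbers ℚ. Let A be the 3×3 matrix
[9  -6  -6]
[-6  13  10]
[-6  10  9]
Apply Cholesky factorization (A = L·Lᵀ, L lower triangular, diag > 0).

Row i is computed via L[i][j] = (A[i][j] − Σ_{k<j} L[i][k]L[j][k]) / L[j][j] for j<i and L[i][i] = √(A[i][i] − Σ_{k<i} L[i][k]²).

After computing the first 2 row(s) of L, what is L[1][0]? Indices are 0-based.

Step 1: L[0][0] = √(9) = 3.
  L[1][0] = (-6) / L[0][0] = -2.
Step 2: L[1][1] = √(9) = 3.

L[1][0] = -2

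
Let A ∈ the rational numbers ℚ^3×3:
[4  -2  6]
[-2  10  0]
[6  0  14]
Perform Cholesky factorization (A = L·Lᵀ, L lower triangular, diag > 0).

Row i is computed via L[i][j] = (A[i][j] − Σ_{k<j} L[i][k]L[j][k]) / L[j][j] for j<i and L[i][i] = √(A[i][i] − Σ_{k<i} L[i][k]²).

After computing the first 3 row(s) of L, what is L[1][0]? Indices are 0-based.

L[1][0] = -1

Step 1: L[0][0] = √(4) = 2.
  L[1][0] = (-2) / L[0][0] = -1.
Step 2: L[1][1] = √(9) = 3.
  L[2][0] = (6) / L[0][0] = 3.
  L[2][1] = (3) / L[1][1] = 1.
Step 3: L[2][2] = √(4) = 2.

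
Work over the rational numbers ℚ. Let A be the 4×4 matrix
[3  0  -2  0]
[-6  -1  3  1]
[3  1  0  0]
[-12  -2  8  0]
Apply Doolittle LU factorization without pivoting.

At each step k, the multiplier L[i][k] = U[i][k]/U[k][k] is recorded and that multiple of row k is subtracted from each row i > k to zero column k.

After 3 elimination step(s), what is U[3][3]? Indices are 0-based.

U[3][3] = -4

[col 0] pivot 3
  R1 -= -2*R0 → (0, -1, -1, 1)  (L[1][0] := -2)
  R2 -= 1*R0 → (0, 1, 2, 0)  (L[2][0] := 1)
  R3 -= -4*R0 → (0, -2, 0, 0)  (L[3][0] := -4)
[col 1] pivot -1
  R2 -= -1*R1 → (0, 0, 1, 1)  (L[2][1] := -1)
  R3 -= 2*R1 → (0, 0, 2, -2)  (L[3][1] := 2)
[col 2] pivot 1
  R3 -= 2*R2 → (0, 0, 0, -4)  (L[3][2] := 2)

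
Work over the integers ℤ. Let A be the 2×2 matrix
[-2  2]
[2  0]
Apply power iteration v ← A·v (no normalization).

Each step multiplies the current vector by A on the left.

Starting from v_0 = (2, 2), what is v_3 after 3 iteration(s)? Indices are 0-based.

v_0 = (2, 2).
v_1 = A·v_0 = (0, 4).
v_2 = A·v_1 = (8, 0).
v_3 = A·v_2 = (-16, 16).

v_3 = (-16, 16)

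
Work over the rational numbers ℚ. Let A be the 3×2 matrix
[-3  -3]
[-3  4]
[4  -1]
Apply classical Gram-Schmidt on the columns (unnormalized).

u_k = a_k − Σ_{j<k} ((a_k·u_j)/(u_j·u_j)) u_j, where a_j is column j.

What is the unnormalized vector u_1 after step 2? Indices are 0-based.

Step 1: u_0 = a_0 = (-3, -3, 4).
Step 2: u_1 = a_1 − (-7/34)·u_0 = (-123/34, 115/34, -3/17).

u_1 = (-123/34, 115/34, -3/17)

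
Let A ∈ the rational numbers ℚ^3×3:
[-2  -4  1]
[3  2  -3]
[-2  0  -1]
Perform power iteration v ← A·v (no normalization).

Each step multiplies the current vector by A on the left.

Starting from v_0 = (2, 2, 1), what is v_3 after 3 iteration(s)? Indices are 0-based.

v_0 = (2, 2, 1).
v_1 = A·v_0 = (-11, 7, -5).
v_2 = A·v_1 = (-11, -4, 27).
v_3 = A·v_2 = (65, -122, -5).

v_3 = (65, -122, -5)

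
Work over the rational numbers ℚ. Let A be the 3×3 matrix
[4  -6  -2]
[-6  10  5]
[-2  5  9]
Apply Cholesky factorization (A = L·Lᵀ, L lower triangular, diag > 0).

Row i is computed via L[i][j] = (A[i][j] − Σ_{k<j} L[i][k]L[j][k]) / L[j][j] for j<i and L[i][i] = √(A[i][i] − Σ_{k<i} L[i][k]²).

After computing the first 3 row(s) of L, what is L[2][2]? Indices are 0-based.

L[2][2] = 2

Step 1: L[0][0] = √(4) = 2.
  L[1][0] = (-6) / L[0][0] = -3.
Step 2: L[1][1] = √(1) = 1.
  L[2][0] = (-2) / L[0][0] = -1.
  L[2][1] = (2) / L[1][1] = 2.
Step 3: L[2][2] = √(4) = 2.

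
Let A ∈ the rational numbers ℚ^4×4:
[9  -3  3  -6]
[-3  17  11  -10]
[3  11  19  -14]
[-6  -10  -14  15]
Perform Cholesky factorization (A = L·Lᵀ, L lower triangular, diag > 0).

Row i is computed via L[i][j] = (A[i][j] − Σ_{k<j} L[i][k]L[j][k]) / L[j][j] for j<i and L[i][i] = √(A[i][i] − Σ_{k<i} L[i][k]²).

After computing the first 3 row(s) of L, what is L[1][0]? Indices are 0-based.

Step 1: L[0][0] = √(9) = 3.
  L[1][0] = (-3) / L[0][0] = -1.
Step 2: L[1][1] = √(16) = 4.
  L[2][0] = (3) / L[0][0] = 1.
  L[2][1] = (12) / L[1][1] = 3.
Step 3: L[2][2] = √(9) = 3.

L[1][0] = -1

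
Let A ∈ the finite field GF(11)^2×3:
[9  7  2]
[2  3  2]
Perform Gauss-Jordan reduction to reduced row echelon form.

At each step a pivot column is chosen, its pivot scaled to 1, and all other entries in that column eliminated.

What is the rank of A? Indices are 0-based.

pivot(0,0)=9: scale R0 → (1, 2, 10)
  clear (1,0): R1 −= (2)R0 → (0, 10, 4)
pivot(1,1)=10: scale R1 → (0, 1, 7)
  clear (0,1): R0 −= (2)R1 → (1, 0, 7)

rank = 2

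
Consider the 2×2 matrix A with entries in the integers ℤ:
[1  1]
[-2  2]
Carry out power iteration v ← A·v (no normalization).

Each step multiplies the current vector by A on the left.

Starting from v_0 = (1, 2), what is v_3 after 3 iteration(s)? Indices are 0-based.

v_0 = (1, 2).
v_1 = A·v_0 = (3, 2).
v_2 = A·v_1 = (5, -2).
v_3 = A·v_2 = (3, -14).

v_3 = (3, -14)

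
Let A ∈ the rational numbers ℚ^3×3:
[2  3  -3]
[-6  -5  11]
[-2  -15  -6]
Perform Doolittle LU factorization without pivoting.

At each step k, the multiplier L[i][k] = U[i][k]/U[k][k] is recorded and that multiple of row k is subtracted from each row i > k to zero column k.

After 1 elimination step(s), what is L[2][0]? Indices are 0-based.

k=0: U[0][0]=2
  eliminate (1,0): mult=-3, new row 1: (0, 4, 2); set L[1][0]=-3
  eliminate (2,0): mult=-1, new row 2: (0, -12, -9); set L[2][0]=-1

L[2][0] = -1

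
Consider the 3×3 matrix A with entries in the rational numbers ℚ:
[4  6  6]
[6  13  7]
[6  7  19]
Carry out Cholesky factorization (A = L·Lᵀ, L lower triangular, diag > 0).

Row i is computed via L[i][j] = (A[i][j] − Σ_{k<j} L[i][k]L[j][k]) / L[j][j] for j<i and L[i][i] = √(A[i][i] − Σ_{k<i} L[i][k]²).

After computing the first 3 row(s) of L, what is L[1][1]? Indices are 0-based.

L[1][1] = 2

Step 1: L[0][0] = √(4) = 2.
  L[1][0] = (6) / L[0][0] = 3.
Step 2: L[1][1] = √(4) = 2.
  L[2][0] = (6) / L[0][0] = 3.
  L[2][1] = (-2) / L[1][1] = -1.
Step 3: L[2][2] = √(9) = 3.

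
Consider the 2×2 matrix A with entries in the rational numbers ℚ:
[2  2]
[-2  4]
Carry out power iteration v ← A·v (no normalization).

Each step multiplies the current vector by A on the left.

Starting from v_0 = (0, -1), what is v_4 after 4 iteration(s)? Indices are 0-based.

v_4 = (-144, 0)

v_0 = (0, -1).
v_1 = A·v_0 = (-2, -4).
v_2 = A·v_1 = (-12, -12).
v_3 = A·v_2 = (-48, -24).
v_4 = A·v_3 = (-144, 0).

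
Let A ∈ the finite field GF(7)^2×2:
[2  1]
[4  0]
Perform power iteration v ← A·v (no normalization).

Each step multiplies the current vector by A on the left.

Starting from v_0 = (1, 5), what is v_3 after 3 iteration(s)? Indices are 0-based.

v_0 = (1, 5).
v_1 = A·v_0 = (0, 4).
v_2 = A·v_1 = (4, 0).
v_3 = A·v_2 = (1, 2).

v_3 = (1, 2)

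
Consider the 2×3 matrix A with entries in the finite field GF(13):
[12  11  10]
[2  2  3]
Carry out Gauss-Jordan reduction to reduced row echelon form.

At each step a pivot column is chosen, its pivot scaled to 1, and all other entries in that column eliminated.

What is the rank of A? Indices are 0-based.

rank = 2

[1] R0 /= 12  ⇒  (1, 2, 3)
     R1 -= 2·R0  ⇒  (0, 11, 10)
[2] R1 /= 11  ⇒  (0, 1, 8)
     R0 -= 2·R1  ⇒  (1, 0, 0)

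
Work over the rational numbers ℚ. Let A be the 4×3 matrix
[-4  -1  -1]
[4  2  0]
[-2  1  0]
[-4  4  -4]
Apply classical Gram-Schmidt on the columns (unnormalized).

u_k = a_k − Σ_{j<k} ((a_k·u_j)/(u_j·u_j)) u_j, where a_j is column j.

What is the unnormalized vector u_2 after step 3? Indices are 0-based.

u_2 = (-92/277, -20/277, 340/277, -98/277)

Step 1: u_0 = a_0 = (-4, 4, -2, -4).
Step 2: u_1 = a_1 − (-3/26)·u_0 = (-19/13, 32/13, 10/13, 46/13).
Step 3: u_2 = a_2 − (5/13)·u_0 − (-165/277)·u_1 = (-92/277, -20/277, 340/277, -98/277).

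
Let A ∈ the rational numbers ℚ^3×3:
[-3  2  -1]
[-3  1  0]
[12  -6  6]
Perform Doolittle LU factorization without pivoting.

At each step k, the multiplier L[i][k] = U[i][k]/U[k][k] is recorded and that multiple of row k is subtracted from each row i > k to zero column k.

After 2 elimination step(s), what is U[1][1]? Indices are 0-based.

U[1][1] = -1

k=0: U[0][0]=-3
  eliminate (1,0): mult=1, new row 1: (0, -1, 1); set L[1][0]=1
  eliminate (2,0): mult=-4, new row 2: (0, 2, 2); set L[2][0]=-4
k=1: U[1][1]=-1
  eliminate (2,1): mult=-2, new row 2: (0, 0, 4); set L[2][1]=-2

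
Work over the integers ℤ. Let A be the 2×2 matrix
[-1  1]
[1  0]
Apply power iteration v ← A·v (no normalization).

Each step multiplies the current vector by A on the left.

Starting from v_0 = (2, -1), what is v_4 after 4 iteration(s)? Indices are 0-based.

v_0 = (2, -1).
v_1 = A·v_0 = (-3, 2).
v_2 = A·v_1 = (5, -3).
v_3 = A·v_2 = (-8, 5).
v_4 = A·v_3 = (13, -8).

v_4 = (13, -8)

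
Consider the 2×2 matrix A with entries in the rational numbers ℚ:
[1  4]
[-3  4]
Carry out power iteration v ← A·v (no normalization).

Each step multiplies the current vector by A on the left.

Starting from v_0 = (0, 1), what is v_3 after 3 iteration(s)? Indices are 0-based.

v_3 = (36, -44)

v_0 = (0, 1).
v_1 = A·v_0 = (4, 4).
v_2 = A·v_1 = (20, 4).
v_3 = A·v_2 = (36, -44).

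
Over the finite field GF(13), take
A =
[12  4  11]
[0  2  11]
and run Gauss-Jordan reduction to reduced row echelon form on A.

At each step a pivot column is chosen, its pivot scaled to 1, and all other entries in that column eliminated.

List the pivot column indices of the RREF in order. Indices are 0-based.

pivot columns: 0, 1

step 1: normalize row 0 (÷12) = (1, 9, 2)
step 2: normalize row 1 (÷2) = (0, 1, 12)
  row 0: subtract 9×row1 = (1, 0, 11)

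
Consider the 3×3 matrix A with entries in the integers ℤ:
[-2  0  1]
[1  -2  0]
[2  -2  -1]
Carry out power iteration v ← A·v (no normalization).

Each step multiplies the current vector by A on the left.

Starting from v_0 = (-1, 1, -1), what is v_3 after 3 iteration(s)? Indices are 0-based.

v_0 = (-1, 1, -1).
v_1 = A·v_0 = (1, -3, -3).
v_2 = A·v_1 = (-5, 7, 11).
v_3 = A·v_2 = (21, -19, -35).

v_3 = (21, -19, -35)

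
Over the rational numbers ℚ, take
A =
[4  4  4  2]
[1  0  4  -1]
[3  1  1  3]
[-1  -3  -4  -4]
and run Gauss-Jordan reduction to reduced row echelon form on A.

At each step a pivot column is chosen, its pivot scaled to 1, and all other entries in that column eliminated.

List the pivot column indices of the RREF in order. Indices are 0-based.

pivot columns: 0, 1, 2, 3

[1] R0 /= 4  ⇒  (1, 1, 1, 1/2)
     R1 -= 1·R0  ⇒  (0, -1, 3, -3/2)
     R2 -= 3·R0  ⇒  (0, -2, -2, 3/2)
     R3 -= -1·R0  ⇒  (0, -2, -3, -7/2)
[2] R1 /= -1  ⇒  (0, 1, -3, 3/2)
     R0 -= 1·R1  ⇒  (1, 0, 4, -1)
     R2 -= -2·R1  ⇒  (0, 0, -8, 9/2)
     R3 -= -2·R1  ⇒  (0, 0, -9, -1/2)
[3] R2 /= -8  ⇒  (0, 0, 1, -9/16)
     R0 -= 4·R2  ⇒  (1, 0, 0, 5/4)
     R1 -= -3·R2  ⇒  (0, 1, 0, -3/16)
     R3 -= -9·R2  ⇒  (0, 0, 0, -89/16)
[4] R3 /= -89/16  ⇒  (0, 0, 0, 1)
     R0 -= 5/4·R3  ⇒  (1, 0, 0, 0)
     R1 -= -3/16·R3  ⇒  (0, 1, 0, 0)
     R2 -= -9/16·R3  ⇒  (0, 0, 1, 0)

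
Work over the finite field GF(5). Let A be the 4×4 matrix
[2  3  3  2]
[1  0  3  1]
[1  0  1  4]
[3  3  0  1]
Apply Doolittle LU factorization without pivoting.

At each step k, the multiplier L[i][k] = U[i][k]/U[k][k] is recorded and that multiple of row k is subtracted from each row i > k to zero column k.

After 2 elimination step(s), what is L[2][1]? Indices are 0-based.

L[2][1] = 1

[col 0] pivot 2
  R1 -= 3*R0 → (0, 1, 4, 0)  (L[1][0] := 3)
  R2 -= 3*R0 → (0, 1, 2, 3)  (L[2][0] := 3)
  R3 -= 4*R0 → (0, 1, 3, 3)  (L[3][0] := 4)
[col 1] pivot 1
  R2 -= 1*R1 → (0, 0, 3, 3)  (L[2][1] := 1)
  R3 -= 1*R1 → (0, 0, 4, 3)  (L[3][1] := 1)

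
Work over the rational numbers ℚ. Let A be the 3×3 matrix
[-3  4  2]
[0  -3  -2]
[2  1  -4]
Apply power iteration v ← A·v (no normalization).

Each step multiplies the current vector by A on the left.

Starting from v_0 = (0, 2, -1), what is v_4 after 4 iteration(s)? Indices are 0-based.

v_0 = (0, 2, -1).
v_1 = A·v_0 = (6, -4, 6).
v_2 = A·v_1 = (-22, 0, -16).
v_3 = A·v_2 = (34, 32, 20).
v_4 = A·v_3 = (66, -136, 20).

v_4 = (66, -136, 20)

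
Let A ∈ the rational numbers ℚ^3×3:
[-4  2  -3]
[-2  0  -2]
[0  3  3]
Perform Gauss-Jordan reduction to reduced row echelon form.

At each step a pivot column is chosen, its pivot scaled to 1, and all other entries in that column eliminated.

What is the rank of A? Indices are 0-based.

rank = 3

step 1: normalize row 0 (÷-4) = (1, -1/2, 3/4)
  row 1: subtract -2×row0 = (0, -1, -1/2)
step 2: normalize row 1 (÷-1) = (0, 1, 1/2)
  row 0: subtract -1/2×row1 = (1, 0, 1)
  row 2: subtract 3×row1 = (0, 0, 3/2)
step 3: normalize row 2 (÷3/2) = (0, 0, 1)
  row 0: subtract 1×row2 = (1, 0, 0)
  row 1: subtract 1/2×row2 = (0, 1, 0)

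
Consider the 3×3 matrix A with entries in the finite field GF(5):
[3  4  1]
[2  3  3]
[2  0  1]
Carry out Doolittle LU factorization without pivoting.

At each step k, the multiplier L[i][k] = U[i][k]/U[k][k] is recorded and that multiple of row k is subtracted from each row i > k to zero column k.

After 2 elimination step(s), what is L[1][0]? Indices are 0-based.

[col 0] pivot 3
  R1 -= 4*R0 → (0, 2, 4)  (L[1][0] := 4)
  R2 -= 4*R0 → (0, 4, 2)  (L[2][0] := 4)
[col 1] pivot 2
  R2 -= 2*R1 → (0, 0, 4)  (L[2][1] := 2)

L[1][0] = 4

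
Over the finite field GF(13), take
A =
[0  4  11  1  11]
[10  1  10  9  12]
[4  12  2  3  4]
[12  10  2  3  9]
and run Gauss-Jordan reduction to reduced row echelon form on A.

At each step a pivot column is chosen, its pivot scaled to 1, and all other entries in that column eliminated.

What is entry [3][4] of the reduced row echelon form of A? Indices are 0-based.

M[3][4] = 11

step 1: exchange rows 0,1
step 1: normalize row 0 (÷10) = (1, 4, 1, 10, 9)
  row 2: subtract 4×row0 = (0, 9, 11, 2, 7)
  row 3: subtract 12×row0 = (0, 1, 3, 0, 5)
step 2: normalize row 1 (÷4) = (0, 1, 6, 10, 6)
  row 0: subtract 4×row1 = (1, 0, 3, 9, 11)
  row 2: subtract 9×row1 = (0, 0, 9, 3, 5)
  row 3: subtract 1×row1 = (0, 0, 10, 3, 12)
step 3: normalize row 2 (÷9) = (0, 0, 1, 9, 2)
  row 0: subtract 3×row2 = (1, 0, 0, 8, 5)
  row 1: subtract 6×row2 = (0, 1, 0, 8, 7)
  row 3: subtract 10×row2 = (0, 0, 0, 4, 5)
step 4: normalize row 3 (÷4) = (0, 0, 0, 1, 11)
  row 0: subtract 8×row3 = (1, 0, 0, 0, 8)
  row 1: subtract 8×row3 = (0, 1, 0, 0, 10)
  row 2: subtract 9×row3 = (0, 0, 1, 0, 7)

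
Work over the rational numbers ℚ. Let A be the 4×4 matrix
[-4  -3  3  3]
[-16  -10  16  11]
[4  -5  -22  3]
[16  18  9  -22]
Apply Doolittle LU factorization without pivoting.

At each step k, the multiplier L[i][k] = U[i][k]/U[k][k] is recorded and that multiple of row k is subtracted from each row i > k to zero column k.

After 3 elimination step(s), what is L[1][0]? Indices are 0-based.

L[1][0] = 4

k=0: U[0][0]=-4
  eliminate (1,0): mult=4, new row 1: (0, 2, 4, -1); set L[1][0]=4
  eliminate (2,0): mult=-1, new row 2: (0, -8, -19, 6); set L[2][0]=-1
  eliminate (3,0): mult=-4, new row 3: (0, 6, 21, -10); set L[3][0]=-4
k=1: U[1][1]=2
  eliminate (2,1): mult=-4, new row 2: (0, 0, -3, 2); set L[2][1]=-4
  eliminate (3,1): mult=3, new row 3: (0, 0, 9, -7); set L[3][1]=3
k=2: U[2][2]=-3
  eliminate (3,2): mult=-3, new row 3: (0, 0, 0, -1); set L[3][2]=-3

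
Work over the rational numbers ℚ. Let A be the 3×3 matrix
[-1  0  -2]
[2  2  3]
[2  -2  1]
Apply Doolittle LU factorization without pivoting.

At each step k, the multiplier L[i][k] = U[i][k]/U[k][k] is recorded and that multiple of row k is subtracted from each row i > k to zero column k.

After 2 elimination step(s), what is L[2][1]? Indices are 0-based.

L[2][1] = -1

Step 1: pivot at (0,0) is -1.
  row1 ← row1 − (-2)·row0  ⇒  L[1][0]=-2, U row1=(0, 2, -1)
  row2 ← row2 − (-2)·row0  ⇒  L[2][0]=-2, U row2=(0, -2, -3)
Step 2: pivot at (1,1) is 2.
  row2 ← row2 − (-1)·row1  ⇒  L[2][1]=-1, U row2=(0, 0, -4)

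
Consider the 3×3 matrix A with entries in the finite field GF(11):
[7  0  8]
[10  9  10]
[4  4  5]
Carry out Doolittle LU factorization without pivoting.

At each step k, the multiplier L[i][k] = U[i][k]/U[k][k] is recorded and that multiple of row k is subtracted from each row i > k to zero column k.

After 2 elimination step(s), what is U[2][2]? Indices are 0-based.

k=0: U[0][0]=7
  eliminate (1,0): mult=3, new row 1: (0, 9, 8); set L[1][0]=3
  eliminate (2,0): mult=10, new row 2: (0, 4, 2); set L[2][0]=10
k=1: U[1][1]=9
  eliminate (2,1): mult=9, new row 2: (0, 0, 7); set L[2][1]=9

U[2][2] = 7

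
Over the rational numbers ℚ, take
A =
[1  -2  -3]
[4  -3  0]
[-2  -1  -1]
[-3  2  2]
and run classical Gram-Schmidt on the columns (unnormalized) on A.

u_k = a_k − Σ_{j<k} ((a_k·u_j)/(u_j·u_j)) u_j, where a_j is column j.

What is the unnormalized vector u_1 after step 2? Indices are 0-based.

u_1 = (-7/5, -3/5, -11/5, 1/5)

Step 1: u_0 = a_0 = (1, 4, -2, -3).
Step 2: u_1 = a_1 − (-3/5)·u_0 = (-7/5, -3/5, -11/5, 1/5).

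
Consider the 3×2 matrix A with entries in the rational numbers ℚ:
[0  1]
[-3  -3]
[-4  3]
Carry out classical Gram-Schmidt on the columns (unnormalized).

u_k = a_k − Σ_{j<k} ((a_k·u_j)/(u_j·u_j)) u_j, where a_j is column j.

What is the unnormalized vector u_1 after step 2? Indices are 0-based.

u_1 = (1, -84/25, 63/25)

Step 1: u_0 = a_0 = (0, -3, -4).
Step 2: u_1 = a_1 − (-3/25)·u_0 = (1, -84/25, 63/25).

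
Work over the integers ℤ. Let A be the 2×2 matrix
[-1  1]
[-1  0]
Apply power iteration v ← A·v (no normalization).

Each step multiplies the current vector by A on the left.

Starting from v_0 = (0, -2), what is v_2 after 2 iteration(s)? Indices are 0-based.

v_0 = (0, -2).
v_1 = A·v_0 = (-2, 0).
v_2 = A·v_1 = (2, 2).

v_2 = (2, 2)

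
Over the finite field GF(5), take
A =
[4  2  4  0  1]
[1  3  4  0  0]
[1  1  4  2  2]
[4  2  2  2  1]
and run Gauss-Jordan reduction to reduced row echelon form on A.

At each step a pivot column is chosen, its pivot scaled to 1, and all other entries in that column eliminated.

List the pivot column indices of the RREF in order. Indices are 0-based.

[1] R0 /= 4  ⇒  (1, 3, 1, 0, 4)
     R1 -= 1·R0  ⇒  (0, 0, 3, 0, 1)
     R2 -= 1·R0  ⇒  (0, 3, 3, 2, 3)
     R3 -= 4·R0  ⇒  (0, 0, 3, 2, 0)
[2] R1 <-> R2
[2] R1 /= 3  ⇒  (0, 1, 1, 4, 1)
     R0 -= 3·R1  ⇒  (1, 0, 3, 3, 1)
[3] R2 /= 3  ⇒  (0, 0, 1, 0, 2)
     R0 -= 3·R2  ⇒  (1, 0, 0, 3, 0)
     R1 -= 1·R2  ⇒  (0, 1, 0, 4, 4)
     R3 -= 3·R2  ⇒  (0, 0, 0, 2, 4)
[4] R3 /= 2  ⇒  (0, 0, 0, 1, 2)
     R0 -= 3·R3  ⇒  (1, 0, 0, 0, 4)
     R1 -= 4·R3  ⇒  (0, 1, 0, 0, 1)

pivot columns: 0, 1, 2, 3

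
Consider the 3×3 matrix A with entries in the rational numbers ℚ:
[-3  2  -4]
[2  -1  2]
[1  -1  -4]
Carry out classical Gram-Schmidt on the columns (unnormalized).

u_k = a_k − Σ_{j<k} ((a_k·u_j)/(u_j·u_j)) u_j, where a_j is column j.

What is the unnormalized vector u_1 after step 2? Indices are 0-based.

Step 1: u_0 = a_0 = (-3, 2, 1).
Step 2: u_1 = a_1 − (-9/14)·u_0 = (1/14, 2/7, -5/14).

u_1 = (1/14, 2/7, -5/14)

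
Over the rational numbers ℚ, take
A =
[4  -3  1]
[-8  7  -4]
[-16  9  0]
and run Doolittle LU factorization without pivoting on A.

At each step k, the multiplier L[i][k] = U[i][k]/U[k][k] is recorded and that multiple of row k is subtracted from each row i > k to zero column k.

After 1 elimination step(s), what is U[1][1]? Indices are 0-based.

[col 0] pivot 4
  R1 -= -2*R0 → (0, 1, -2)  (L[1][0] := -2)
  R2 -= -4*R0 → (0, -3, 4)  (L[2][0] := -4)

U[1][1] = 1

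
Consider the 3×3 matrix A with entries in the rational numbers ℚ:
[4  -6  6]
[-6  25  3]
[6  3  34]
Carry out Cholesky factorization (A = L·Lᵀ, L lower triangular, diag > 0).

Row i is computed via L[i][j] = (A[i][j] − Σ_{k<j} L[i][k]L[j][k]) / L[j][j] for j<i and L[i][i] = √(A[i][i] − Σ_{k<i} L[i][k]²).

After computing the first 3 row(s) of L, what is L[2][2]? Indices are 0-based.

L[2][2] = 4

Step 1: L[0][0] = √(4) = 2.
  L[1][0] = (-6) / L[0][0] = -3.
Step 2: L[1][1] = √(16) = 4.
  L[2][0] = (6) / L[0][0] = 3.
  L[2][1] = (12) / L[1][1] = 3.
Step 3: L[2][2] = √(16) = 4.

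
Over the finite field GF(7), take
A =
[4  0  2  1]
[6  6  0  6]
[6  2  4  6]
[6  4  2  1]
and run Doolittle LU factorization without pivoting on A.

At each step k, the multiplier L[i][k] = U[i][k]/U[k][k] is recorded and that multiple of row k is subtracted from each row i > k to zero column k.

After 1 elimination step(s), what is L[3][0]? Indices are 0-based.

Step 1: pivot at (0,0) is 4.
  row1 ← row1 − (5)·row0  ⇒  L[1][0]=5, U row1=(0, 6, 4, 1)
  row2 ← row2 − (5)·row0  ⇒  L[2][0]=5, U row2=(0, 2, 1, 1)
  row3 ← row3 − (5)·row0  ⇒  L[3][0]=5, U row3=(0, 4, 6, 3)

L[3][0] = 5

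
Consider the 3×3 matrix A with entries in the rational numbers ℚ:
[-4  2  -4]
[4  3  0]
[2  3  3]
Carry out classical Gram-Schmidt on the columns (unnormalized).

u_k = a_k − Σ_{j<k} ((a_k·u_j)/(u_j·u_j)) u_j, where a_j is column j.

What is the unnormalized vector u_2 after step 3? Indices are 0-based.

Step 1: u_0 = a_0 = (-4, 4, 2).
Step 2: u_1 = a_1 − (5/18)·u_0 = (28/9, 17/9, 22/9).
Step 3: u_2 = a_2 − (11/18)·u_0 − (-46/173)·u_1 = (-126/173, -336/173, 420/173).

u_2 = (-126/173, -336/173, 420/173)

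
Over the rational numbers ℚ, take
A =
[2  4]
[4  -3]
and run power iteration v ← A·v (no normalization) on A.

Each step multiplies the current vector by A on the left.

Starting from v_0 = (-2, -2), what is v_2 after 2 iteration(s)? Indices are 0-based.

v_0 = (-2, -2).
v_1 = A·v_0 = (-12, -2).
v_2 = A·v_1 = (-32, -42).

v_2 = (-32, -42)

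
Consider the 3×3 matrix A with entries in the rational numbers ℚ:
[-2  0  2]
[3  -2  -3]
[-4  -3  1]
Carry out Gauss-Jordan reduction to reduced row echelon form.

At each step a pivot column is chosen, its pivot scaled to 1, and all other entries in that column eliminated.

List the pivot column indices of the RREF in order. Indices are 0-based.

step 1: normalize row 0 (÷-2) = (1, 0, -1)
  row 1: subtract 3×row0 = (0, -2, 0)
  row 2: subtract -4×row0 = (0, -3, -3)
step 2: normalize row 1 (÷-2) = (0, 1, 0)
  row 2: subtract -3×row1 = (0, 0, -3)
step 3: normalize row 2 (÷-3) = (0, 0, 1)
  row 0: subtract -1×row2 = (1, 0, 0)

pivot columns: 0, 1, 2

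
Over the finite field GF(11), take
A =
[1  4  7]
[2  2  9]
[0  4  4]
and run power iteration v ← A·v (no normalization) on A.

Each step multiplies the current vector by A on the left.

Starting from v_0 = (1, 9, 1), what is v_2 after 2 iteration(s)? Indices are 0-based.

v_2 = (0, 0, 1)

v_0 = (1, 9, 1).
v_1 = A·v_0 = (0, 7, 7).
v_2 = A·v_1 = (0, 0, 1).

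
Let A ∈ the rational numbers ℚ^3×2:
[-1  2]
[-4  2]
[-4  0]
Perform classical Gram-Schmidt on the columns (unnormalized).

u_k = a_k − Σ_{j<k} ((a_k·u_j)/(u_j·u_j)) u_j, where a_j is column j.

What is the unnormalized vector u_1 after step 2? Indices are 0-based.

u_1 = (56/33, 26/33, -40/33)

Step 1: u_0 = a_0 = (-1, -4, -4).
Step 2: u_1 = a_1 − (-10/33)·u_0 = (56/33, 26/33, -40/33).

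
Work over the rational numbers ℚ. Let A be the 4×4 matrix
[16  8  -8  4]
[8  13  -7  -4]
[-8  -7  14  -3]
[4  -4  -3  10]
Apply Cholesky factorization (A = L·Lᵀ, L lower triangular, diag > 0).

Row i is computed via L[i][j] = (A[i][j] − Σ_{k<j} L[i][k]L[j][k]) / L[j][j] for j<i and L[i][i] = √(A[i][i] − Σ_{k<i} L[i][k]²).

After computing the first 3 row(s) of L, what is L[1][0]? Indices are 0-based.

L[1][0] = 2

Step 1: L[0][0] = √(16) = 4.
  L[1][0] = (8) / L[0][0] = 2.
Step 2: L[1][1] = √(9) = 3.
  L[2][0] = (-8) / L[0][0] = -2.
  L[2][1] = (-3) / L[1][1] = -1.
Step 3: L[2][2] = √(9) = 3.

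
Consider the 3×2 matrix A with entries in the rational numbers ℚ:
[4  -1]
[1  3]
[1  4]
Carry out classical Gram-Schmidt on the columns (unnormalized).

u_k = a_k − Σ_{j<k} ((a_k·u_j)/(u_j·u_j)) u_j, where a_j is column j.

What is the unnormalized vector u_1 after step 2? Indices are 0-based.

u_1 = (-5/3, 17/6, 23/6)

Step 1: u_0 = a_0 = (4, 1, 1).
Step 2: u_1 = a_1 − (1/6)·u_0 = (-5/3, 17/6, 23/6).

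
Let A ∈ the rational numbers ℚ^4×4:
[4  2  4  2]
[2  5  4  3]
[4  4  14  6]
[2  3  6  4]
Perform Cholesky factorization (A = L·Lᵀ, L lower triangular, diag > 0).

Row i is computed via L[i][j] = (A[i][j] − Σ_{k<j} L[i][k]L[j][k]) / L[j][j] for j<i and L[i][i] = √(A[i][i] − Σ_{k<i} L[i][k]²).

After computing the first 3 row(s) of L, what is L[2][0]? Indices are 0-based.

L[2][0] = 2

Step 1: L[0][0] = √(4) = 2.
  L[1][0] = (2) / L[0][0] = 1.
Step 2: L[1][1] = √(4) = 2.
  L[2][0] = (4) / L[0][0] = 2.
  L[2][1] = (2) / L[1][1] = 1.
Step 3: L[2][2] = √(9) = 3.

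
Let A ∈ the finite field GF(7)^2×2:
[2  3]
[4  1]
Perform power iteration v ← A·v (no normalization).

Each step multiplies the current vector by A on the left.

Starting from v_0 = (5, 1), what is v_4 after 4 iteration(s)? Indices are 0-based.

v_0 = (5, 1).
v_1 = A·v_0 = (6, 0).
v_2 = A·v_1 = (5, 3).
v_3 = A·v_2 = (5, 2).
v_4 = A·v_3 = (2, 1).

v_4 = (2, 1)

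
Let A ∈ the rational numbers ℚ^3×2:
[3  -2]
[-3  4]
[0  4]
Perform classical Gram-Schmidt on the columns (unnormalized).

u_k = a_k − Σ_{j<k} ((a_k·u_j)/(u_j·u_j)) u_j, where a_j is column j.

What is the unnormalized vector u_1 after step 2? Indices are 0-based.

Step 1: u_0 = a_0 = (3, -3, 0).
Step 2: u_1 = a_1 − (-1)·u_0 = (1, 1, 4).

u_1 = (1, 1, 4)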